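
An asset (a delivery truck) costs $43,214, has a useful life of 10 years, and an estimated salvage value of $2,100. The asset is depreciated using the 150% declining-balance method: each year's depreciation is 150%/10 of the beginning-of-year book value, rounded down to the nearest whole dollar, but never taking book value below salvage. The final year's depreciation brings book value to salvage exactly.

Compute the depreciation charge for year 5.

$3,383

Depreciable base = $43,214 − $2,100 = $41,114.
Year 1: ⌊$43,214 × 150%/10⌋ = $6,482. Book value $36,732.
Year 2: ⌊$36,732 × 150%/10⌋ = $5,509. Book value $31,223.
Year 3: ⌊$31,223 × 150%/10⌋ = $4,683. Book value $26,540.
Year 4: ⌊$26,540 × 150%/10⌋ = $3,981. Book value $22,559.
Year 5: ⌊$22,559 × 150%/10⌋ = $3,383. Book value $19,176.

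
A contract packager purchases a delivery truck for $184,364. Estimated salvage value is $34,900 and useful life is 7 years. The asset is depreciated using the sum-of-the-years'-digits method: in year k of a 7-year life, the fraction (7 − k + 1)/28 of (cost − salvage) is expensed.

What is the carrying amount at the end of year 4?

$66,928

Depreciable base = $184,364 − $34,900 = $149,464.
Sum of the years' digits = 7+6+5+4+3+2+1 = 28.
Year 1: $149,464 × 7/28 = $37,366. Book value $146,998.
Year 2: $149,464 × 6/28 = $32,028. Book value $114,970.
Year 3: $149,464 × 5/28 = $26,690. Book value $88,280.
Year 4: $149,464 × 4/28 = $21,352. Book value $66,928.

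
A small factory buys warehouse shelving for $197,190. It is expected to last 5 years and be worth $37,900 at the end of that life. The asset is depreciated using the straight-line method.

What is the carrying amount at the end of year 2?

$133,474

Depreciable base = $197,190 − $37,900 = $159,290.
Annual expense = $159,290 / 5 = $31,858.
End of year 1: book value $165,332.
End of year 2: book value $133,474.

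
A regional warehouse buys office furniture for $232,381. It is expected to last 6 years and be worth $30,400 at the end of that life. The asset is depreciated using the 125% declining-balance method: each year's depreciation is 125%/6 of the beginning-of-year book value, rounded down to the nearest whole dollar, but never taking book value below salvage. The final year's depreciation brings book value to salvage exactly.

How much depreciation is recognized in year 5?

$19,016

Depreciable base = $232,381 − $30,400 = $201,981.
Year 1: ⌊$232,381 × 125%/6⌋ = $48,412. Book value $183,969.
Year 2: ⌊$183,969 × 125%/6⌋ = $38,326. Book value $145,643.
Year 3: ⌊$145,643 × 125%/6⌋ = $30,342. Book value $115,301.
Year 4: ⌊$115,301 × 125%/6⌋ = $24,021. Book value $91,280.
Year 5: ⌊$91,280 × 125%/6⌋ = $19,016. Book value $72,264.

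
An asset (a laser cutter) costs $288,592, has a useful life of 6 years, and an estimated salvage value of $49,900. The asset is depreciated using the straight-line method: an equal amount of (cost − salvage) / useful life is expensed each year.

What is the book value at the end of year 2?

Depreciable base = $288,592 − $49,900 = $238,692.
Annual expense = $238,692 / 6 = $39,782.
End of year 1: book value $248,810.
End of year 2: book value $209,028.

$209,028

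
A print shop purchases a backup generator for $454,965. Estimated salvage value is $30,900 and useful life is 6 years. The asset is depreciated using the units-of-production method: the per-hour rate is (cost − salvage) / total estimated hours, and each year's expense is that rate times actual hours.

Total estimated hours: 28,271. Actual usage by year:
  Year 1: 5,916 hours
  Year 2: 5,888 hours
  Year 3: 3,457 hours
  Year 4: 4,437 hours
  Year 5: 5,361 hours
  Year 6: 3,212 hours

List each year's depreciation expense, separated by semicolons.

Depreciable base = $454,965 − $30,900 = $424,065.
Rate = $424,065 / 28,271 hours = $15 per hour.
Year 1: 5,916 × $15 = $88,740. Book value $366,225.
Year 2: 5,888 × $15 = $88,320. Book value $277,905.
Year 3: 3,457 × $15 = $51,855. Book value $226,050.
Year 4: 4,437 × $15 = $66,555. Book value $159,495.
Year 5: 5,361 × $15 = $80,415. Book value $79,080.
Year 6: 3,212 × $15 = $48,180. Book value $30,900.

$88,740; $88,320; $51,855; $66,555; $80,415; $48,180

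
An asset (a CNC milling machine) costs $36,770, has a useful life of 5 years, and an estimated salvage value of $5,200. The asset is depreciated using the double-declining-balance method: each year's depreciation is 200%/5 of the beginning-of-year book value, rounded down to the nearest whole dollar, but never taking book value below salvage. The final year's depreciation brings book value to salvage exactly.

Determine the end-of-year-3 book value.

$7,943

Depreciable base = $36,770 − $5,200 = $31,570.
Year 1: ⌊$36,770 × 200%/5⌋ = $14,708. Book value $22,062.
Year 2: ⌊$22,062 × 200%/5⌋ = $8,824. Book value $13,238.
Year 3: ⌊$13,238 × 200%/5⌋ = $5,295. Book value $7,943.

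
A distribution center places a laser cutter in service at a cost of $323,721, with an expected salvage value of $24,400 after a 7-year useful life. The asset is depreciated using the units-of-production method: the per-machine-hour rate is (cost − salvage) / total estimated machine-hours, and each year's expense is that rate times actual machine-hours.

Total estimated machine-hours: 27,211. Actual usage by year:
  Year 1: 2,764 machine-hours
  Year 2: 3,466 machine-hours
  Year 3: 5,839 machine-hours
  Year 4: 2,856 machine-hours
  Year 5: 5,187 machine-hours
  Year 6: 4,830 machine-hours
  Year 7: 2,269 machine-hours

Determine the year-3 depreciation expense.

$64,229

Depreciable base = $323,721 − $24,400 = $299,321.
Rate = $299,321 / 27,211 machine-hours = $11 per machine-hour.
Year 1: 2,764 × $11 = $30,404. Book value $293,317.
Year 2: 3,466 × $11 = $38,126. Book value $255,191.
Year 3: 5,839 × $11 = $64,229. Book value $190,962.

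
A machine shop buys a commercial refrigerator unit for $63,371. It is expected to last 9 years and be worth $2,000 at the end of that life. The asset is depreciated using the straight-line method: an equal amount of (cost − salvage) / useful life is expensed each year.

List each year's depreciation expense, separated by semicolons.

Depreciable base = $63,371 − $2,000 = $61,371.
Annual expense = $61,371 / 9 = $6,819.
End of year 1: book value $56,552.
End of year 2: book value $49,733.
End of year 3: book value $42,914.
End of year 4: book value $36,095.
End of year 5: book value $29,276.
End of year 6: book value $22,457.
End of year 7: book value $15,638.
End of year 8: book value $8,819.
End of year 9: book value $2,000.

$6,819; $6,819; $6,819; $6,819; $6,819; $6,819; $6,819; $6,819; $6,819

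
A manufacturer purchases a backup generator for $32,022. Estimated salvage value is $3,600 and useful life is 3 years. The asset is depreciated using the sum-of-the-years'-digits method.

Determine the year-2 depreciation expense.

Depreciable base = $32,022 − $3,600 = $28,422.
Sum of the years' digits = 3+2+1 = 6.
Year 1: $28,422 × 3/6 = $14,211. Book value $17,811.
Year 2: $28,422 × 2/6 = $9,474. Book value $8,337.

$9,474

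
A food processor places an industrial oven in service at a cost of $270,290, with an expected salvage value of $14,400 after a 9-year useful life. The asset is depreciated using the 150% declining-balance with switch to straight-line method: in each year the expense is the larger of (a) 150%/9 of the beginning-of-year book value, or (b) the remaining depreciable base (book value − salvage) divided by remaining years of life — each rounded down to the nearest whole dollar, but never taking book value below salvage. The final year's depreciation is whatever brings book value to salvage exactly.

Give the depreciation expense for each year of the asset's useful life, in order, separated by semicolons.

Depreciable base = $270,290 − $14,400 = $255,890.
Year 1: DB = ⌊$270,290 × 150%/9⌋ = $45,048; SL = ⌊$255,890/9⌋ = $28,432 → take DB $45,048. Book value $225,242.
Year 2: DB = ⌊$225,242 × 150%/9⌋ = $37,540; SL = ⌊$210,842/8⌋ = $26,355 → take DB $37,540. Book value $187,702.
Year 3: DB = ⌊$187,702 × 150%/9⌋ = $31,283; SL = ⌊$173,302/7⌋ = $24,757 → take DB $31,283. Book value $156,419.
Year 4: DB = ⌊$156,419 × 150%/9⌋ = $26,069; SL = ⌊$142,019/6⌋ = $23,669 → take DB $26,069. Book value $130,350.
Year 5: DB = ⌊$130,350 × 150%/9⌋ = $21,725; SL = ⌊$115,950/5⌋ = $23,190 → take SL $23,190. Book value $107,160.
Year 6: DB = ⌊$107,160 × 150%/9⌋ = $17,860; SL = ⌊$92,760/4⌋ = $23,190 → take SL $23,190. Book value $83,970.
Year 7: DB = ⌊$83,970 × 150%/9⌋ = $13,995; SL = ⌊$69,570/3⌋ = $23,190 → take SL $23,190. Book value $60,780.
Year 8: DB = ⌊$60,780 × 150%/9⌋ = $10,130; SL = ⌊$46,380/2⌋ = $23,190 → take SL $23,190. Book value $37,590.
Year 9 (final): $37,590 − $14,400 = $23,190. Book value $14,400.

$45,048; $37,540; $31,283; $26,069; $23,190; $23,190; $23,190; $23,190; $23,190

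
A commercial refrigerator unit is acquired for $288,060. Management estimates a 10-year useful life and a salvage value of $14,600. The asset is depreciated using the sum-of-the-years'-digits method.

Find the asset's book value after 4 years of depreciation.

$119,012

Depreciable base = $288,060 − $14,600 = $273,460.
Sum of the years' digits = 10+9+8+7+6+5+4+3+2+1 = 55.
Year 1: $273,460 × 10/55 = $49,720. Book value $238,340.
Year 2: $273,460 × 9/55 = $44,748. Book value $193,592.
Year 3: $273,460 × 8/55 = $39,776. Book value $153,816.
Year 4: $273,460 × 7/55 = $34,804. Book value $119,012.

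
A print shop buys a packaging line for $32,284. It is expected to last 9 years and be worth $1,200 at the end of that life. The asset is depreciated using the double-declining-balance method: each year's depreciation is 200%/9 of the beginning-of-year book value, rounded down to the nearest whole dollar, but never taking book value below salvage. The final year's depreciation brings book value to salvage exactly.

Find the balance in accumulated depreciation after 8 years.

$27,959

Depreciable base = $32,284 − $1,200 = $31,084.
Year 1: ⌊$32,284 × 200%/9⌋ = $7,174. Book value $25,110.
Year 2: ⌊$25,110 × 200%/9⌋ = $5,580. Book value $19,530.
Year 3: ⌊$19,530 × 200%/9⌋ = $4,340. Book value $15,190.
Year 4: ⌊$15,190 × 200%/9⌋ = $3,375. Book value $11,815.
Year 5: ⌊$11,815 × 200%/9⌋ = $2,625. Book value $9,190.
Year 6: ⌊$9,190 × 200%/9⌋ = $2,042. Book value $7,148.
Year 7: ⌊$7,148 × 200%/9⌋ = $1,588. Book value $5,560.
Year 8: ⌊$5,560 × 200%/9⌋ = $1,235. Book value $4,325.
Accumulated through year 8 = $32,284 − $4,325 = $27,959.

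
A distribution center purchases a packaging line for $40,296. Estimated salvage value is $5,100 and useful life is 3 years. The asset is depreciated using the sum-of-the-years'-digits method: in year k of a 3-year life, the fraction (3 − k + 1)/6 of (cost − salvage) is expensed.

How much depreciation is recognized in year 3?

Depreciable base = $40,296 − $5,100 = $35,196.
Sum of the years' digits = 3+2+1 = 6.
Year 1: $35,196 × 3/6 = $17,598. Book value $22,698.
Year 2: $35,196 × 2/6 = $11,732. Book value $10,966.
Year 3: $35,196 × 1/6 = $5,866. Book value $5,100.

$5,866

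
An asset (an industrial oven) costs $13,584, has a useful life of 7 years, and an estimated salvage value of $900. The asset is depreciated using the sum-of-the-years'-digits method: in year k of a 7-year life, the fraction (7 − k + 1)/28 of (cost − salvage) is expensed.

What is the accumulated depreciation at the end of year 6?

$12,231

Depreciable base = $13,584 − $900 = $12,684.
Sum of the years' digits = 7+6+5+4+3+2+1 = 28.
Year 1: $12,684 × 7/28 = $3,171. Book value $10,413.
Year 2: $12,684 × 6/28 = $2,718. Book value $7,695.
Year 3: $12,684 × 5/28 = $2,265. Book value $5,430.
Year 4: $12,684 × 4/28 = $1,812. Book value $3,618.
Year 5: $12,684 × 3/28 = $1,359. Book value $2,259.
Year 6: $12,684 × 2/28 = $906. Book value $1,353.
Accumulated through year 6 = $13,584 − $1,353 = $12,231.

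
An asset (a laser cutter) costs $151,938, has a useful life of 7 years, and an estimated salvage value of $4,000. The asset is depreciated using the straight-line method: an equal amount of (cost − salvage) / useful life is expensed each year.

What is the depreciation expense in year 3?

$21,134

Depreciable base = $151,938 − $4,000 = $147,938.
Annual expense = $147,938 / 7 = $21,134.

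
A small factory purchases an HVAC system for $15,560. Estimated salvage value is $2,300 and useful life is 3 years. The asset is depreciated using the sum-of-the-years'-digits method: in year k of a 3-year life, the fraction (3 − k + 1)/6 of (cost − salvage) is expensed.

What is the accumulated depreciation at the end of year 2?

Depreciable base = $15,560 − $2,300 = $13,260.
Sum of the years' digits = 3+2+1 = 6.
Year 1: $13,260 × 3/6 = $6,630. Book value $8,930.
Year 2: $13,260 × 2/6 = $4,420. Book value $4,510.
Accumulated through year 2 = $15,560 − $4,510 = $11,050.

$11,050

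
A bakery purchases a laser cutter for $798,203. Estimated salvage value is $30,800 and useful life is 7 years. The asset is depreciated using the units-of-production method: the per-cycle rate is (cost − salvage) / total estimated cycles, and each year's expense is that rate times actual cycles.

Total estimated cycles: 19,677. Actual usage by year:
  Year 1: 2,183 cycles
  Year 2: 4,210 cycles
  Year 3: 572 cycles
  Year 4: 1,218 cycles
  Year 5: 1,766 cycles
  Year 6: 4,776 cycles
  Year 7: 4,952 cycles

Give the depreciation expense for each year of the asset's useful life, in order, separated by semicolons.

$85,137; $164,190; $22,308; $47,502; $68,874; $186,264; $193,128

Depreciable base = $798,203 − $30,800 = $767,403.
Rate = $767,403 / 19,677 cycles = $39 per cycle.
Year 1: 2,183 × $39 = $85,137. Book value $713,066.
Year 2: 4,210 × $39 = $164,190. Book value $548,876.
Year 3: 572 × $39 = $22,308. Book value $526,568.
Year 4: 1,218 × $39 = $47,502. Book value $479,066.
Year 5: 1,766 × $39 = $68,874. Book value $410,192.
Year 6: 4,776 × $39 = $186,264. Book value $223,928.
Year 7: 4,952 × $39 = $193,128. Book value $30,800.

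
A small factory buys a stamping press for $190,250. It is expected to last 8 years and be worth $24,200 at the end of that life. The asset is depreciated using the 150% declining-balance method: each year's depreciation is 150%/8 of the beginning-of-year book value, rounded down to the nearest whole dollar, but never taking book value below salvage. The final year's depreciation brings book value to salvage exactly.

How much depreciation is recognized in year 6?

Depreciable base = $190,250 − $24,200 = $166,050.
Year 1: ⌊$190,250 × 150%/8⌋ = $35,671. Book value $154,579.
Year 2: ⌊$154,579 × 150%/8⌋ = $28,983. Book value $125,596.
Year 3: ⌊$125,596 × 150%/8⌋ = $23,549. Book value $102,047.
Year 4: ⌊$102,047 × 150%/8⌋ = $19,133. Book value $82,914.
Year 5: ⌊$82,914 × 150%/8⌋ = $15,546. Book value $67,368.
Year 6: ⌊$67,368 × 150%/8⌋ = $12,631. Book value $54,737.

$12,631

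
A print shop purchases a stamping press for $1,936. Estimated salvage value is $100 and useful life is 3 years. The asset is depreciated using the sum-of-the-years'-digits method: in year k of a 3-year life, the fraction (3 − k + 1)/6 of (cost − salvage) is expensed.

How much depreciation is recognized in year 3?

$306

Depreciable base = $1,936 − $100 = $1,836.
Sum of the years' digits = 3+2+1 = 6.
Year 1: $1,836 × 3/6 = $918. Book value $1,018.
Year 2: $1,836 × 2/6 = $612. Book value $406.
Year 3: $1,836 × 1/6 = $306. Book value $100.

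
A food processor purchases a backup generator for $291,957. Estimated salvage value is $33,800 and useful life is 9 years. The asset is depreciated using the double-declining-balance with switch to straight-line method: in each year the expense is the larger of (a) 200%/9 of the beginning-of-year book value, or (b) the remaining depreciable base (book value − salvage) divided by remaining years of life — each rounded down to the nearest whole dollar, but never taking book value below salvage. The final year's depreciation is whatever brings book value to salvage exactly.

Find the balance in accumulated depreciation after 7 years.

$241,685

Depreciable base = $291,957 − $33,800 = $258,157.
Year 1: DB = ⌊$291,957 × 200%/9⌋ = $64,879; SL = ⌊$258,157/9⌋ = $28,684 → take DB $64,879. Book value $227,078.
Year 2: DB = ⌊$227,078 × 200%/9⌋ = $50,461; SL = ⌊$193,278/8⌋ = $24,159 → take DB $50,461. Book value $176,617.
Year 3: DB = ⌊$176,617 × 200%/9⌋ = $39,248; SL = ⌊$142,817/7⌋ = $20,402 → take DB $39,248. Book value $137,369.
Year 4: DB = ⌊$137,369 × 200%/9⌋ = $30,526; SL = ⌊$103,569/6⌋ = $17,261 → take DB $30,526. Book value $106,843.
Year 5: DB = ⌊$106,843 × 200%/9⌋ = $23,742; SL = ⌊$73,043/5⌋ = $14,608 → take DB $23,742. Book value $83,101.
Year 6: DB = ⌊$83,101 × 200%/9⌋ = $18,466; SL = ⌊$49,301/4⌋ = $12,325 → take DB $18,466. Book value $64,635.
Year 7: DB = ⌊$64,635 × 200%/9⌋ = $14,363; SL = ⌊$30,835/3⌋ = $10,278 → take DB $14,363. Book value $50,272.
Accumulated through year 7 = $291,957 − $50,272 = $241,685.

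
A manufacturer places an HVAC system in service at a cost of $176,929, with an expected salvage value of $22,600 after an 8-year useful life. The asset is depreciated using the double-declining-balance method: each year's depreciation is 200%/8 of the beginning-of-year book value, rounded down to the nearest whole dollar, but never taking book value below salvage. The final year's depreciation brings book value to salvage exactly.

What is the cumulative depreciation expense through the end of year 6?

Depreciable base = $176,929 − $22,600 = $154,329.
Year 1: ⌊$176,929 × 200%/8⌋ = $44,232. Book value $132,697.
Year 2: ⌊$132,697 × 200%/8⌋ = $33,174. Book value $99,523.
Year 3: ⌊$99,523 × 200%/8⌋ = $24,880. Book value $74,643.
Year 4: ⌊$74,643 × 200%/8⌋ = $18,660. Book value $55,983.
Year 5: ⌊$55,983 × 200%/8⌋ = $13,995. Book value $41,988.
Year 6: ⌊$41,988 × 200%/8⌋ = $10,497. Book value $31,491.
Accumulated through year 6 = $176,929 − $31,491 = $145,438.

$145,438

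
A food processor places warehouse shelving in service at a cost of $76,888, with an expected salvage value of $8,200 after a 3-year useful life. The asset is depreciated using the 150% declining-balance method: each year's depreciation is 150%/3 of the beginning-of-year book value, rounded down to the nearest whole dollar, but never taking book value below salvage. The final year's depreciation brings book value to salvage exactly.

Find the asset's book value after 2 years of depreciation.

Depreciable base = $76,888 − $8,200 = $68,688.
Year 1: ⌊$76,888 × 150%/3⌋ = $38,444. Book value $38,444.
Year 2: ⌊$38,444 × 150%/3⌋ = $19,222. Book value $19,222.

$19,222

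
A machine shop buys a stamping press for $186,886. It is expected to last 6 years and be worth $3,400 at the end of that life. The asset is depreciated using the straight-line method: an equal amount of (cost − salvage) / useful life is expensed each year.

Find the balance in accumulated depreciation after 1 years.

$30,581

Depreciable base = $186,886 − $3,400 = $183,486.
Annual expense = $183,486 / 6 = $30,581.
End of year 1: book value $156,305.
Accumulated through year 1 = $186,886 − $156,305 = $30,581.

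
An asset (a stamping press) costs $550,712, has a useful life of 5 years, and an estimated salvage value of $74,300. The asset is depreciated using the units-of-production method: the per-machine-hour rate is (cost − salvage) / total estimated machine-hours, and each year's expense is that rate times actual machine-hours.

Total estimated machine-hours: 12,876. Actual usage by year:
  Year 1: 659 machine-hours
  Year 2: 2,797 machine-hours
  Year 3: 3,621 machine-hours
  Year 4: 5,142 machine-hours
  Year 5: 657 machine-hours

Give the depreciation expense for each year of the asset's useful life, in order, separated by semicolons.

$24,383; $103,489; $133,977; $190,254; $24,309

Depreciable base = $550,712 − $74,300 = $476,412.
Rate = $476,412 / 12,876 machine-hours = $37 per machine-hour.
Year 1: 659 × $37 = $24,383. Book value $526,329.
Year 2: 2,797 × $37 = $103,489. Book value $422,840.
Year 3: 3,621 × $37 = $133,977. Book value $288,863.
Year 4: 5,142 × $37 = $190,254. Book value $98,609.
Year 5: 657 × $37 = $24,309. Book value $74,300.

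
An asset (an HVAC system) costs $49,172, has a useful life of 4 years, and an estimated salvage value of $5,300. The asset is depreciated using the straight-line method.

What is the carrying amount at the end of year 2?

Depreciable base = $49,172 − $5,300 = $43,872.
Annual expense = $43,872 / 4 = $10,968.
End of year 1: book value $38,204.
End of year 2: book value $27,236.

$27,236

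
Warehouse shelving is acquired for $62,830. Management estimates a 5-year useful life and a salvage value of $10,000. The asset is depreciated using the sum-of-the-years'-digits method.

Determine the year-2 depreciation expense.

$14,088

Depreciable base = $62,830 − $10,000 = $52,830.
Sum of the years' digits = 5+4+3+2+1 = 15.
Year 1: $52,830 × 5/15 = $17,610. Book value $45,220.
Year 2: $52,830 × 4/15 = $14,088. Book value $31,132.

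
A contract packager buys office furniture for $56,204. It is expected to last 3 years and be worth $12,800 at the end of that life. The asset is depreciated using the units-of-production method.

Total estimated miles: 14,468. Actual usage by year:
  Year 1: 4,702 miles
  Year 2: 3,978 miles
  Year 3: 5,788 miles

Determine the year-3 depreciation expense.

Depreciable base = $56,204 − $12,800 = $43,404.
Rate = $43,404 / 14,468 miles = $3 per mile.
Year 1: 4,702 × $3 = $14,106. Book value $42,098.
Year 2: 3,978 × $3 = $11,934. Book value $30,164.
Year 3: 5,788 × $3 = $17,364. Book value $12,800.

$17,364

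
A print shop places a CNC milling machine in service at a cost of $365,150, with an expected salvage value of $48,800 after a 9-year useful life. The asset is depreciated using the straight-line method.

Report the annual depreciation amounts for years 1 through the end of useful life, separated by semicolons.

Depreciable base = $365,150 − $48,800 = $316,350.
Annual expense = $316,350 / 9 = $35,150.
End of year 1: book value $330,000.
End of year 2: book value $294,850.
End of year 3: book value $259,700.
End of year 4: book value $224,550.
End of year 5: book value $189,400.
End of year 6: book value $154,250.
End of year 7: book value $119,100.
End of year 8: book value $83,950.
End of year 9: book value $48,800.

$35,150; $35,150; $35,150; $35,150; $35,150; $35,150; $35,150; $35,150; $35,150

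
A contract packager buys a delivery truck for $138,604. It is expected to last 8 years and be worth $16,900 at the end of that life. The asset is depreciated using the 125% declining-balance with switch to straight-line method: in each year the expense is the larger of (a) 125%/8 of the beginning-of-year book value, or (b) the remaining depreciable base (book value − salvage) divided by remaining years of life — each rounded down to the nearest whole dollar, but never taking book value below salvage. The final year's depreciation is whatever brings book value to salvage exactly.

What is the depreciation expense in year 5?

$13,271

Depreciable base = $138,604 − $16,900 = $121,704.
Year 1: DB = ⌊$138,604 × 125%/8⌋ = $21,656; SL = ⌊$121,704/8⌋ = $15,213 → take DB $21,656. Book value $116,948.
Year 2: DB = ⌊$116,948 × 125%/8⌋ = $18,273; SL = ⌊$100,048/7⌋ = $14,292 → take DB $18,273. Book value $98,675.
Year 3: DB = ⌊$98,675 × 125%/8⌋ = $15,417; SL = ⌊$81,775/6⌋ = $13,629 → take DB $15,417. Book value $83,258.
Year 4: DB = ⌊$83,258 × 125%/8⌋ = $13,009; SL = ⌊$66,358/5⌋ = $13,271 → take SL $13,271. Book value $69,987.
Year 5: DB = ⌊$69,987 × 125%/8⌋ = $10,935; SL = ⌊$53,087/4⌋ = $13,271 → take SL $13,271. Book value $56,716.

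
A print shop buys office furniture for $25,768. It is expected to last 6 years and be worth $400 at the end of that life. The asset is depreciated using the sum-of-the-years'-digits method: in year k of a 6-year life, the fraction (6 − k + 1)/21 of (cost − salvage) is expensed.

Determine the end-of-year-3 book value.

Depreciable base = $25,768 − $400 = $25,368.
Sum of the years' digits = 6+5+4+3+2+1 = 21.
Year 1: $25,368 × 6/21 = $7,248. Book value $18,520.
Year 2: $25,368 × 5/21 = $6,040. Book value $12,480.
Year 3: $25,368 × 4/21 = $4,832. Book value $7,648.

$7,648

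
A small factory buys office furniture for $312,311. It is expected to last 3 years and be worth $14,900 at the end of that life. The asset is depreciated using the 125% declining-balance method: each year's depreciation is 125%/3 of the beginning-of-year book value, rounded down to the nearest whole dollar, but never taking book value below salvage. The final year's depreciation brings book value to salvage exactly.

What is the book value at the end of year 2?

Depreciable base = $312,311 − $14,900 = $297,411.
Year 1: ⌊$312,311 × 125%/3⌋ = $130,129. Book value $182,182.
Year 2: ⌊$182,182 × 125%/3⌋ = $75,909. Book value $106,273.

$106,273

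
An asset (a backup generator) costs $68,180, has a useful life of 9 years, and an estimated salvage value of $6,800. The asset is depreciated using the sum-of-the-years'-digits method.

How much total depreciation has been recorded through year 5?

Depreciable base = $68,180 − $6,800 = $61,380.
Sum of the years' digits = 9+8+7+6+5+4+3+2+1 = 45.
Year 1: $61,380 × 9/45 = $12,276. Book value $55,904.
Year 2: $61,380 × 8/45 = $10,912. Book value $44,992.
Year 3: $61,380 × 7/45 = $9,548. Book value $35,444.
Year 4: $61,380 × 6/45 = $8,184. Book value $27,260.
Year 5: $61,380 × 5/45 = $6,820. Book value $20,440.
Accumulated through year 5 = $68,180 − $20,440 = $47,740.

$47,740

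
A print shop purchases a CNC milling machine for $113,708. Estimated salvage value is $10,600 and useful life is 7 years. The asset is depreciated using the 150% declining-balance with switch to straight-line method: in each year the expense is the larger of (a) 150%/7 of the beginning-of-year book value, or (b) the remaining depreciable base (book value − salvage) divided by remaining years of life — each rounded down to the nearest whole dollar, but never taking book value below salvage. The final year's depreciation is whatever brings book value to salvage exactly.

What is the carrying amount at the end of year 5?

$32,425

Depreciable base = $113,708 − $10,600 = $103,108.
Year 1: DB = ⌊$113,708 × 150%/7⌋ = $24,366; SL = ⌊$103,108/7⌋ = $14,729 → take DB $24,366. Book value $89,342.
Year 2: DB = ⌊$89,342 × 150%/7⌋ = $19,144; SL = ⌊$78,742/6⌋ = $13,123 → take DB $19,144. Book value $70,198.
Year 3: DB = ⌊$70,198 × 150%/7⌋ = $15,042; SL = ⌊$59,598/5⌋ = $11,919 → take DB $15,042. Book value $55,156.
Year 4: DB = ⌊$55,156 × 150%/7⌋ = $11,819; SL = ⌊$44,556/4⌋ = $11,139 → take DB $11,819. Book value $43,337.
Year 5: DB = ⌊$43,337 × 150%/7⌋ = $9,286; SL = ⌊$32,737/3⌋ = $10,912 → take SL $10,912. Book value $32,425.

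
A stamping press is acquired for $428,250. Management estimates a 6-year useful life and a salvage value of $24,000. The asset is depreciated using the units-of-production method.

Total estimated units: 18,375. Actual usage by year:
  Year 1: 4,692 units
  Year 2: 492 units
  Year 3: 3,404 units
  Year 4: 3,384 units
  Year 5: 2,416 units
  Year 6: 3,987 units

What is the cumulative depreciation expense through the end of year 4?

Depreciable base = $428,250 − $24,000 = $404,250.
Rate = $404,250 / 18,375 units = $22 per unit.
Year 1: 4,692 × $22 = $103,224. Book value $325,026.
Year 2: 492 × $22 = $10,824. Book value $314,202.
Year 3: 3,404 × $22 = $74,888. Book value $239,314.
Year 4: 3,384 × $22 = $74,448. Book value $164,866.
Accumulated through year 4 = $428,250 − $164,866 = $263,384.

$263,384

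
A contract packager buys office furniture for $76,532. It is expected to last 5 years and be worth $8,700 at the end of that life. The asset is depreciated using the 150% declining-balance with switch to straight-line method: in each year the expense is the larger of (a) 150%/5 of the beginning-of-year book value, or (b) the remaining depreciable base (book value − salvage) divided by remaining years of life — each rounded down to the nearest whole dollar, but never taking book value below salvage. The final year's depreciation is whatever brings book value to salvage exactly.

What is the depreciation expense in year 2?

$16,071

Depreciable base = $76,532 − $8,700 = $67,832.
Year 1: DB = ⌊$76,532 × 150%/5⌋ = $22,959; SL = ⌊$67,832/5⌋ = $13,566 → take DB $22,959. Book value $53,573.
Year 2: DB = ⌊$53,573 × 150%/5⌋ = $16,071; SL = ⌊$44,873/4⌋ = $11,218 → take DB $16,071. Book value $37,502.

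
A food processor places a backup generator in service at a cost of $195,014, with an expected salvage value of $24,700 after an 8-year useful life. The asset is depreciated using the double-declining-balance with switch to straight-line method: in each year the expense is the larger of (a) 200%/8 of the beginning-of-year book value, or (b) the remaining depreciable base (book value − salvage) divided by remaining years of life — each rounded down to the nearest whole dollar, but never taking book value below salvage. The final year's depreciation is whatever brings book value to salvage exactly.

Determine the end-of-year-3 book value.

$82,272

Depreciable base = $195,014 − $24,700 = $170,314.
Year 1: DB = ⌊$195,014 × 200%/8⌋ = $48,753; SL = ⌊$170,314/8⌋ = $21,289 → take DB $48,753. Book value $146,261.
Year 2: DB = ⌊$146,261 × 200%/8⌋ = $36,565; SL = ⌊$121,561/7⌋ = $17,365 → take DB $36,565. Book value $109,696.
Year 3: DB = ⌊$109,696 × 200%/8⌋ = $27,424; SL = ⌊$84,996/6⌋ = $14,166 → take DB $27,424. Book value $82,272.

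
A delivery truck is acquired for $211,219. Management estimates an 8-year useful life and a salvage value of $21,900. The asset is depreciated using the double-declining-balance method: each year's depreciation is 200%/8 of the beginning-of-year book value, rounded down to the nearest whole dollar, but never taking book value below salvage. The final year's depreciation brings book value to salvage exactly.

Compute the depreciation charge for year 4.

$22,277

Depreciable base = $211,219 − $21,900 = $189,319.
Year 1: ⌊$211,219 × 200%/8⌋ = $52,804. Book value $158,415.
Year 2: ⌊$158,415 × 200%/8⌋ = $39,603. Book value $118,812.
Year 3: ⌊$118,812 × 200%/8⌋ = $29,703. Book value $89,109.
Year 4: ⌊$89,109 × 200%/8⌋ = $22,277. Book value $66,832.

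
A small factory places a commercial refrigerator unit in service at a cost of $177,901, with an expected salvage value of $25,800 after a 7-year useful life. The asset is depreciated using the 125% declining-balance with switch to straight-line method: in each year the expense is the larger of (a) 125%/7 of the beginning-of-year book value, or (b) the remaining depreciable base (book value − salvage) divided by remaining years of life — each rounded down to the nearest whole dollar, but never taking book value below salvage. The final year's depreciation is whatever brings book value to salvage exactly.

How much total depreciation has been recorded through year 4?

$97,498

Depreciable base = $177,901 − $25,800 = $152,101.
Year 1: DB = ⌊$177,901 × 125%/7⌋ = $31,768; SL = ⌊$152,101/7⌋ = $21,728 → take DB $31,768. Book value $146,133.
Year 2: DB = ⌊$146,133 × 125%/7⌋ = $26,095; SL = ⌊$120,333/6⌋ = $20,055 → take DB $26,095. Book value $120,038.
Year 3: DB = ⌊$120,038 × 125%/7⌋ = $21,435; SL = ⌊$94,238/5⌋ = $18,847 → take DB $21,435. Book value $98,603.
Year 4: DB = ⌊$98,603 × 125%/7⌋ = $17,607; SL = ⌊$72,803/4⌋ = $18,200 → take SL $18,200. Book value $80,403.
Accumulated through year 4 = $177,901 − $80,403 = $97,498.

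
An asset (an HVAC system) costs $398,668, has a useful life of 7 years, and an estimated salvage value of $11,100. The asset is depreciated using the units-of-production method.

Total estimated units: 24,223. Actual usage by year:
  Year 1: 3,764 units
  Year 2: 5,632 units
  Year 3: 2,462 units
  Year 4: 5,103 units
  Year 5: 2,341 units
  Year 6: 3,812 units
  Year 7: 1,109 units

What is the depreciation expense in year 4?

$81,648

Depreciable base = $398,668 − $11,100 = $387,568.
Rate = $387,568 / 24,223 units = $16 per unit.
Year 1: 3,764 × $16 = $60,224. Book value $338,444.
Year 2: 5,632 × $16 = $90,112. Book value $248,332.
Year 3: 2,462 × $16 = $39,392. Book value $208,940.
Year 4: 5,103 × $16 = $81,648. Book value $127,292.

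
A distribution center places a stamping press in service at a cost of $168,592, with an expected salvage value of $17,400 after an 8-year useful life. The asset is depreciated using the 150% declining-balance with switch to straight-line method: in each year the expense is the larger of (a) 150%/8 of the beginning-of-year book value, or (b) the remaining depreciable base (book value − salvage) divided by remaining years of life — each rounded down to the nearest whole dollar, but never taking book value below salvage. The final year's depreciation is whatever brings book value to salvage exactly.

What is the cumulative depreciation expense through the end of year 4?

Depreciable base = $168,592 − $17,400 = $151,192.
Year 1: DB = ⌊$168,592 × 150%/8⌋ = $31,611; SL = ⌊$151,192/8⌋ = $18,899 → take DB $31,611. Book value $136,981.
Year 2: DB = ⌊$136,981 × 150%/8⌋ = $25,683; SL = ⌊$119,581/7⌋ = $17,083 → take DB $25,683. Book value $111,298.
Year 3: DB = ⌊$111,298 × 150%/8⌋ = $20,868; SL = ⌊$93,898/6⌋ = $15,649 → take DB $20,868. Book value $90,430.
Year 4: DB = ⌊$90,430 × 150%/8⌋ = $16,955; SL = ⌊$73,030/5⌋ = $14,606 → take DB $16,955. Book value $73,475.
Accumulated through year 4 = $168,592 − $73,475 = $95,117.

$95,117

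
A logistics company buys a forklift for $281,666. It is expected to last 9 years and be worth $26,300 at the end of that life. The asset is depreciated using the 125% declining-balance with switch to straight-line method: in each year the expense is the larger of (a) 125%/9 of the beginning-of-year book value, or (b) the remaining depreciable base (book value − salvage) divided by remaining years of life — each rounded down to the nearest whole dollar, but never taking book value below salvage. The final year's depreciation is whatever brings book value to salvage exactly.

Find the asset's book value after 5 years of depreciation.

Depreciable base = $281,666 − $26,300 = $255,366.
Year 1: DB = ⌊$281,666 × 125%/9⌋ = $39,120; SL = ⌊$255,366/9⌋ = $28,374 → take DB $39,120. Book value $242,546.
Year 2: DB = ⌊$242,546 × 125%/9⌋ = $33,686; SL = ⌊$216,246/8⌋ = $27,030 → take DB $33,686. Book value $208,860.
Year 3: DB = ⌊$208,860 × 125%/9⌋ = $29,008; SL = ⌊$182,560/7⌋ = $26,080 → take DB $29,008. Book value $179,852.
Year 4: DB = ⌊$179,852 × 125%/9⌋ = $24,979; SL = ⌊$153,552/6⌋ = $25,592 → take SL $25,592. Book value $154,260.
Year 5: DB = ⌊$154,260 × 125%/9⌋ = $21,425; SL = ⌊$127,960/5⌋ = $25,592 → take SL $25,592. Book value $128,668.

$128,668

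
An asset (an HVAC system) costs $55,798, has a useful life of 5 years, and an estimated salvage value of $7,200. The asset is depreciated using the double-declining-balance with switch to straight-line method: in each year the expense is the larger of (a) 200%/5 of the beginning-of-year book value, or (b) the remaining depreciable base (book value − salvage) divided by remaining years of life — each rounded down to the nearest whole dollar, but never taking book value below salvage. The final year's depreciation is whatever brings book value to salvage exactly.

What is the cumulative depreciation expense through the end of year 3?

$43,745

Depreciable base = $55,798 − $7,200 = $48,598.
Year 1: DB = ⌊$55,798 × 200%/5⌋ = $22,319; SL = ⌊$48,598/5⌋ = $9,719 → take DB $22,319. Book value $33,479.
Year 2: DB = ⌊$33,479 × 200%/5⌋ = $13,391; SL = ⌊$26,279/4⌋ = $6,569 → take DB $13,391. Book value $20,088.
Year 3: DB = ⌊$20,088 × 200%/5⌋ = $8,035; SL = ⌊$12,888/3⌋ = $4,296 → take DB $8,035. Book value $12,053.
Accumulated through year 3 = $55,798 − $12,053 = $43,745.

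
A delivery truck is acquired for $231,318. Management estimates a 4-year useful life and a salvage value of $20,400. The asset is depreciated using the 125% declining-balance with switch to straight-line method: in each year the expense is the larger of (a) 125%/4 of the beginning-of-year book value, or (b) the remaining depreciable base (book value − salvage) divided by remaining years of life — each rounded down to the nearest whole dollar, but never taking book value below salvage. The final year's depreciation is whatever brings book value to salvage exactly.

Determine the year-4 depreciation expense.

Depreciable base = $231,318 − $20,400 = $210,918.
Year 1: DB = ⌊$231,318 × 125%/4⌋ = $72,286; SL = ⌊$210,918/4⌋ = $52,729 → take DB $72,286. Book value $159,032.
Year 2: DB = ⌊$159,032 × 125%/4⌋ = $49,697; SL = ⌊$138,632/3⌋ = $46,210 → take DB $49,697. Book value $109,335.
Year 3: DB = ⌊$109,335 × 125%/4⌋ = $34,167; SL = ⌊$88,935/2⌋ = $44,467 → take SL $44,467. Book value $64,868.
Year 4 (final): $64,868 − $20,400 = $44,468. Book value $20,400.

$44,468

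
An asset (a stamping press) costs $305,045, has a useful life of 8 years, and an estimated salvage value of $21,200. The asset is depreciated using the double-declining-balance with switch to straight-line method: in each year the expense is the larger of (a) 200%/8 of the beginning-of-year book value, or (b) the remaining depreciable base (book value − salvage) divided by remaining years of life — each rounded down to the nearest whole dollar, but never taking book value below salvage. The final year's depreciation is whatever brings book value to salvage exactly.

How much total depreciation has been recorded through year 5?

Depreciable base = $305,045 − $21,200 = $283,845.
Year 1: DB = ⌊$305,045 × 200%/8⌋ = $76,261; SL = ⌊$283,845/8⌋ = $35,480 → take DB $76,261. Book value $228,784.
Year 2: DB = ⌊$228,784 × 200%/8⌋ = $57,196; SL = ⌊$207,584/7⌋ = $29,654 → take DB $57,196. Book value $171,588.
Year 3: DB = ⌊$171,588 × 200%/8⌋ = $42,897; SL = ⌊$150,388/6⌋ = $25,064 → take DB $42,897. Book value $128,691.
Year 4: DB = ⌊$128,691 × 200%/8⌋ = $32,172; SL = ⌊$107,491/5⌋ = $21,498 → take DB $32,172. Book value $96,519.
Year 5: DB = ⌊$96,519 × 200%/8⌋ = $24,129; SL = ⌊$75,319/4⌋ = $18,829 → take DB $24,129. Book value $72,390.
Accumulated through year 5 = $305,045 − $72,390 = $232,655.

$232,655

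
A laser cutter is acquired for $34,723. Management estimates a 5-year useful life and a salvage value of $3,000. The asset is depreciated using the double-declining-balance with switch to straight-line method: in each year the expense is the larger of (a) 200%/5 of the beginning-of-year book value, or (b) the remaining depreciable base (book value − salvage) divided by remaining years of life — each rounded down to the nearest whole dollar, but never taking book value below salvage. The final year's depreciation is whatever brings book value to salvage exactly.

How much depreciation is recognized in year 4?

Depreciable base = $34,723 − $3,000 = $31,723.
Year 1: DB = ⌊$34,723 × 200%/5⌋ = $13,889; SL = ⌊$31,723/5⌋ = $6,344 → take DB $13,889. Book value $20,834.
Year 2: DB = ⌊$20,834 × 200%/5⌋ = $8,333; SL = ⌊$17,834/4⌋ = $4,458 → take DB $8,333. Book value $12,501.
Year 3: DB = ⌊$12,501 × 200%/5⌋ = $5,000; SL = ⌊$9,501/3⌋ = $3,167 → take DB $5,000. Book value $7,501.
Year 4: DB = ⌊$7,501 × 200%/5⌋ = $3,000; SL = ⌊$4,501/2⌋ = $2,250 → take DB $3,000. Book value $4,501.

$3,000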